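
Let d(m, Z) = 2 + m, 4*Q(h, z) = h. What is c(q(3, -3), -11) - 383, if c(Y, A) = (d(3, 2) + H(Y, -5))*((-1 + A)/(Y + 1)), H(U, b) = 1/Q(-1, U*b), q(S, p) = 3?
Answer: -386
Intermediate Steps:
Q(h, z) = h/4
H(U, b) = -4 (H(U, b) = 1/((¼)*(-1)) = 1/(-¼) = -4)
c(Y, A) = (-1 + A)/(1 + Y) (c(Y, A) = ((2 + 3) - 4)*((-1 + A)/(Y + 1)) = (5 - 4)*((-1 + A)/(1 + Y)) = 1*((-1 + A)/(1 + Y)) = (-1 + A)/(1 + Y))
c(q(3, -3), -11) - 383 = (-1 - 11)/(1 + 3) - 383 = -12/4 - 383 = (¼)*(-12) - 383 = -3 - 383 = -386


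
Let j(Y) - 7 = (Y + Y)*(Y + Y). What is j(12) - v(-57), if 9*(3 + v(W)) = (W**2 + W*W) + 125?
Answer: -1349/9 ≈ -149.89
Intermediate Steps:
v(W) = 98/9 + 2*W**2/9 (v(W) = -3 + ((W**2 + W*W) + 125)/9 = -3 + ((W**2 + W**2) + 125)/9 = -3 + (2*W**2 + 125)/9 = -3 + (125 + 2*W**2)/9 = -3 + (125/9 + 2*W**2/9) = 98/9 + 2*W**2/9)
j(Y) = 7 + 4*Y**2 (j(Y) = 7 + (Y + Y)*(Y + Y) = 7 + (2*Y)*(2*Y) = 7 + 4*Y**2)
j(12) - v(-57) = (7 + 4*12**2) - (98/9 + (2/9)*(-57)**2) = (7 + 4*144) - (98/9 + (2/9)*3249) = (7 + 576) - (98/9 + 722) = 583 - 1*6596/9 = 583 - 6596/9 = -1349/9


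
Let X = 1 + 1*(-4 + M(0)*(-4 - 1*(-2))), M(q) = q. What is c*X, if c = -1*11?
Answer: 33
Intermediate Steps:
c = -11
X = -3 (X = 1 + 1*(-4 + 0*(-4 - 1*(-2))) = 1 + 1*(-4 + 0*(-4 + 2)) = 1 + 1*(-4 + 0*(-2)) = 1 + 1*(-4 + 0) = 1 + 1*(-4) = 1 - 4 = -3)
c*X = -11*(-3) = 33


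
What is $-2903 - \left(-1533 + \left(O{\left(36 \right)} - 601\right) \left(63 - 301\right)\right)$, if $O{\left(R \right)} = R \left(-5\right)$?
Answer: $-187248$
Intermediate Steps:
$O{\left(R \right)} = - 5 R$
$-2903 - \left(-1533 + \left(O{\left(36 \right)} - 601\right) \left(63 - 301\right)\right) = -2903 - \left(-1533 + \left(\left(-5\right) 36 - 601\right) \left(63 - 301\right)\right) = -2903 - \left(-1533 + \left(-180 - 601\right) \left(-238\right)\right) = -2903 - \left(-1533 - -185878\right) = -2903 - \left(-1533 + 185878\right) = -2903 - 184345 = -187248$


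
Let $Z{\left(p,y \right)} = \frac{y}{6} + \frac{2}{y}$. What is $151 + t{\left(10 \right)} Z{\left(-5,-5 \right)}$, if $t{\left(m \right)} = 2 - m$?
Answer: $\frac{2413}{15} \approx 160.87$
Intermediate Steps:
$Z{\left(p,y \right)} = \frac{2}{y} + \frac{y}{6}$ ($Z{\left(p,y \right)} = y \frac{1}{6} + \frac{2}{y} = \frac{y}{6} + \frac{2}{y} = \frac{2}{y} + \frac{y}{6}$)
$151 + t{\left(10 \right)} Z{\left(-5,-5 \right)} = 151 + \left(2 - 10\right) \left(\frac{2}{-5} + \frac{1}{6} \left(-5\right)\right) = 151 + \left(2 - 10\right) \left(2 \left(- \frac{1}{5}\right) - \frac{5}{6}\right) = 151 - 8 \left(- \frac{2}{5} - \frac{5}{6}\right) = 151 - - \frac{148}{15} = 151 + \frac{148}{15} = \frac{2413}{15}$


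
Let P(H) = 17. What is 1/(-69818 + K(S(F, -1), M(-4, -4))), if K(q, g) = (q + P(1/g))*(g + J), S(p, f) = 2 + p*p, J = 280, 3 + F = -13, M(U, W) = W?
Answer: 1/6082 ≈ 0.00016442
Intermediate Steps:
F = -16 (F = -3 - 13 = -16)
S(p, f) = 2 + p**2
K(q, g) = (17 + q)*(280 + g) (K(q, g) = (q + 17)*(g + 280) = (17 + q)*(280 + g))
1/(-69818 + K(S(F, -1), M(-4, -4))) = 1/(-69818 + (4760 + 17*(-4) + 280*(2 + (-16)**2) - 4*(2 + (-16)**2))) = 1/(-69818 + (4760 - 68 + 280*(2 + 256) - 4*(2 + 256))) = 1/(-69818 + (4760 - 68 + 280*258 - 4*258)) = 1/(-69818 + (4760 - 68 + 72240 - 1032)) = 1/(-69818 + 75900) = 1/6082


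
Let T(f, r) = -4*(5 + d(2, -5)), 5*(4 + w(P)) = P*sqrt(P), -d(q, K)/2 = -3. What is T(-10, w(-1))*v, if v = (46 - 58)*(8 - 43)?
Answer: -18480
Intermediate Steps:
d(q, K) = 6 (d(q, K) = -2*(-3) = 6)
w(P) = -4 + P**(3/2)/5 (w(P) = -4 + (P*sqrt(P))/5 = -4 + P**(3/2)/5)
v = 420 (v = -12*(-35) = 420)
T(f, r) = -44 (T(f, r) = -4*(5 + 6) = -4*11 = -44)
T(-10, w(-1))*v = -44*420 = -18480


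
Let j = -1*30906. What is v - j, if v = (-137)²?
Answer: 49675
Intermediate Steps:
j = -30906
v = 18769
v - j = 18769 - 1*(-30906) = 18769 + 30906 = 49675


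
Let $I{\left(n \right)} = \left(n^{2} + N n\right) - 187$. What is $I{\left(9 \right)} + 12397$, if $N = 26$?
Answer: $12525$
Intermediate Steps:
$I{\left(n \right)} = -187 + n^{2} + 26 n$ ($I{\left(n \right)} = \left(n^{2} + 26 n\right) - 187 = -187 + n^{2} + 26 n$)
$I{\left(9 \right)} + 12397 = \left(-187 + 9^{2} + 26 \cdot 9\right) + 12397 = \left(-187 + 81 + 234\right) + 12397 = 128 + 12397 = 12525$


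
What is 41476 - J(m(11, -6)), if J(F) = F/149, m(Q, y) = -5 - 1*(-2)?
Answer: 6179927/149 ≈ 41476.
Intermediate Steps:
m(Q, y) = -3 (m(Q, y) = -5 + 2 = -3)
J(F) = F/149 (J(F) = F*(1/149) = F/149)
41476 - J(m(11, -6)) = 41476 - (-3)/149 = 41476 - 1*(-3/149) = 41476 + 3/149 = 6179927/149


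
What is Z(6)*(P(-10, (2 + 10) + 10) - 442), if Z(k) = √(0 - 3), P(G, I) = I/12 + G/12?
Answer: -441*I*√3 ≈ -763.83*I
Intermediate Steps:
P(G, I) = G/12 + I/12 (P(G, I) = I*(1/12) + G*(1/12) = I/12 + G/12 = G/12 + I/12)
Z(k) = I*√3 (Z(k) = √(-3) = I*√3)
Z(6)*(P(-10, (2 + 10) + 10) - 442) = (I*√3)*(((1/12)*(-10) + ((2 + 10) + 10)/12) - 442) = (I*√3)*((-⅚ + (12 + 10)/12) - 442) = (I*√3)*((-⅚ + (1/12)*22) - 442) = (I*√3)*((-⅚ + 11/6) - 442) = (I*√3)*(1 - 442) = (I*√3)*(-441) = -441*I*√3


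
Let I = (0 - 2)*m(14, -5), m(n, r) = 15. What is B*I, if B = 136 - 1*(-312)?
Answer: -13440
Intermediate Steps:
B = 448 (B = 136 + 312 = 448)
I = -30 (I = (0 - 2)*15 = -2*15 = -30)
B*I = 448*(-30) = -13440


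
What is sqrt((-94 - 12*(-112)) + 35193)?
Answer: sqrt(36443) ≈ 190.90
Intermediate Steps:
sqrt((-94 - 12*(-112)) + 35193) = sqrt((-94 + 1344) + 35193) = sqrt(1250 + 35193) = sqrt(36443)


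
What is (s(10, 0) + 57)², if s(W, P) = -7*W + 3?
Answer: 100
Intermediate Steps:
s(W, P) = 3 - 7*W
(s(10, 0) + 57)² = ((3 - 7*10) + 57)² = ((3 - 70) + 57)² = (-67 + 57)² = (-10)² = 100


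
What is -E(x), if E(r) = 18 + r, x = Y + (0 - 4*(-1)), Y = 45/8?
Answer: -221/8 ≈ -27.625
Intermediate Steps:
Y = 45/8 (Y = 45*(⅛) = 45/8 ≈ 5.6250)
x = 77/8 (x = 45/8 + (0 - 4*(-1)) = 45/8 + (0 + 4) = 45/8 + 4 = 77/8 ≈ 9.6250)
-E(x) = -(18 + 77/8) = -1*221/8 = -221/8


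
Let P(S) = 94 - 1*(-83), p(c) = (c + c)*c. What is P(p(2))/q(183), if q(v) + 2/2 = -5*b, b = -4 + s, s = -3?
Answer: 177/34 ≈ 5.2059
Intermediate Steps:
b = -7 (b = -4 - 3 = -7)
p(c) = 2*c² (p(c) = (2*c)*c = 2*c²)
q(v) = 34 (q(v) = -1 - 5*(-7) = -1 + 35 = 34)
P(S) = 177 (P(S) = 94 + 83 = 177)
P(p(2))/q(183) = 177/34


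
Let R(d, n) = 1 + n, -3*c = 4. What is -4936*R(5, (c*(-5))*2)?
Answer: -212248/3 ≈ -70749.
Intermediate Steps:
c = -4/3 (c = -⅓*4 = -4/3 ≈ -1.3333)
-4936*R(5, (c*(-5))*2) = -4936*(1 - 4/3*(-5)*2) = -4936*(1 + (20/3)*2) = -4936*(1 + 40/3) = -4936*43/3 = -212248/3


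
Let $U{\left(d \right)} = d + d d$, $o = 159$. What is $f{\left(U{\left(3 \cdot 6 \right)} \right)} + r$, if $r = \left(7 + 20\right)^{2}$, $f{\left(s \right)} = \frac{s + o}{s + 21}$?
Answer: $\frac{88376}{121} \approx 730.38$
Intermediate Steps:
$U{\left(d \right)} = d + d^{2}$
$f{\left(s \right)} = \frac{159 + s}{21 + s}$ ($f{\left(s \right)} = \frac{s + 159}{s + 21} = \frac{159 + s}{21 + s}$)
$r = 729$ ($r = 27^{2} = 729$)
$f{\left(U{\left(3 \cdot 6 \right)} \right)} + r = \frac{159 + 3 \cdot 6 \left(1 + 3 \cdot 6\right)}{21 + 3 \cdot 6 \left(1 + 3 \cdot 6\right)} + 729 = \frac{159 + 18 \left(1 + 18\right)}{21 + 18 \left(1 + 18\right)} + 729 = \frac{159 + 18 \cdot 19}{21 + 18 \cdot 19} + 729 = \frac{159 + 342}{21 + 342} + 729 = \frac{1}{363} \cdot 501 + 729 = \frac{167}{121} + 729 = \frac{88376}{121}$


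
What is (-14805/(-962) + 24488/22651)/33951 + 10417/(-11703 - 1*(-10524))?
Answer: -2568695265411695/290741865768666 ≈ -8.8350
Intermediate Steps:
(-14805/(-962) + 24488/22651)/33951 + 10417/(-11703 - 1*(-10524)) = (-14805*(-1/962) + 24488*(1/22651))*(1/33951) + 10417/(-11703 + 10524) = (14805/962 + 24488/22651)*(1/33951) + 10417/(-1179) = (358905511/21790262)*(1/33951) + 10417*(-1/1179) = 358905511/739801185162 - 10417/1179 = -2568695265411695/290741865768666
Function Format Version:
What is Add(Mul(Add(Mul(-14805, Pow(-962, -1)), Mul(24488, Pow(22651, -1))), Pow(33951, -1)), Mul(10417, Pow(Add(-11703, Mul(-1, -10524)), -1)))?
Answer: Rational(-2568695265411695, 290741865768666) ≈ -8.8350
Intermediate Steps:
Add(Mul(Add(Mul(-14805, Pow(-962, -1)), Mul(24488, Pow(22651, -1))), Pow(33951, -1)), Mul(10417, Pow(Add(-11703, Mul(-1, -10524)), -1))) = Add(Mul(Add(Mul(-14805, Rational(-1, 962)), Mul(24488, Rational(1, 22651))), Rational(1, 33951)), Mul(10417, Pow(Add(-11703, 10524), -1))) = Add(Mul(Add(Rational(14805, 962), Rational(24488, 22651)), Rational(1, 33951)), Mul(10417, Pow(-1179, -1))) = Add(Mul(Rational(358905511, 21790262), Rational(1, 33951)), Mul(10417, Rational(-1, 1179))) = Add(Rational(358905511, 739801185162), Rational(-10417, 1179)) = Rational(-2568695265411695, 290741865768666)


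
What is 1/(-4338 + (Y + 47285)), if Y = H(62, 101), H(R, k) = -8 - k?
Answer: 1/42838 ≈ 2.3344e-5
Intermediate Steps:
Y = -109 (Y = -8 - 1*101 = -8 - 101 = -109)
1/(-4338 + (Y + 47285)) = 1/(-4338 + (-109 + 47285)) = 1/(-4338 + 47176) = 1/42838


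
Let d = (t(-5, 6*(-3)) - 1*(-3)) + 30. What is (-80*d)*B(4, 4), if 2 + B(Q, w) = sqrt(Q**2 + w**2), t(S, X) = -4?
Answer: 4640 - 9280*sqrt(2) ≈ -8483.9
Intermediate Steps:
B(Q, w) = -2 + sqrt(Q**2 + w**2)
d = 29 (d = (-4 - 1*(-3)) + 30 = (-4 + 3) + 30 = -1 + 30 = 29)
(-80*d)*B(4, 4) = (-80*29)*(-2 + sqrt(4**2 + 4**2)) = -2320*(-2 + sqrt(16 + 16)) = -2320*(-2 + sqrt(32)) = -2320*(-2 + 4*sqrt(2)) = 4640 - 9280*sqrt(2)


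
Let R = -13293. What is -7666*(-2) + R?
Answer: 2039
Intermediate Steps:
-7666*(-2) + R = -7666*(-2) - 13293 = 15332 - 13293 = 2039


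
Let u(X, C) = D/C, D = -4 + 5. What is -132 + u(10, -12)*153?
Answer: -579/4 ≈ -144.75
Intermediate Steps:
D = 1
u(X, C) = 1/C
-132 + u(10, -12)*153 = -132 + 153/(-12) = -132 - 1/12*153 = -132 - 51/4 = -579/4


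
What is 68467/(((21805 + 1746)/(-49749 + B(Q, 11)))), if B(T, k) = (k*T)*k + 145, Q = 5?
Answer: -3354814533/23551 ≈ -1.4245e+5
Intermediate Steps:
B(T, k) = 145 + T*k² (B(T, k) = (T*k)*k + 145 = T*k² + 145 = 145 + T*k²)
68467/(((21805 + 1746)/(-49749 + B(Q, 11)))) = 68467/(((21805 + 1746)/(-49749 + (145 + 5*11²)))) = 68467/((23551/(-49749 + (145 + 5*121)))) = 68467/((23551/(-49749 + (145 + 605)))) = 68467/((23551/(-49749 + 750))) = 68467/((23551/(-48999))) = 68467/((23551*(-1/48999))) = 68467/(-23551/48999) = 68467*(-48999/23551) = -3354814533/23551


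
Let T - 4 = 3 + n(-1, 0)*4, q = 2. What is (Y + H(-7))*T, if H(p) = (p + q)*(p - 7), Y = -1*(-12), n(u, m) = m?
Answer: 574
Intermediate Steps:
T = 7 (T = 4 + (3 + 0*4) = 4 + (3 + 0) = 4 + 3 = 7)
Y = 12
H(p) = (-7 + p)*(2 + p) (H(p) = (p + 2)*(p - 7) = (2 + p)*(-7 + p) = (-7 + p)*(2 + p))
(Y + H(-7))*T = (12 + (-14 + (-7)² - 5*(-7)))*7 = (12 + (-14 + 49 + 35))*7 = (12 + 70)*7 = 82*7 = 574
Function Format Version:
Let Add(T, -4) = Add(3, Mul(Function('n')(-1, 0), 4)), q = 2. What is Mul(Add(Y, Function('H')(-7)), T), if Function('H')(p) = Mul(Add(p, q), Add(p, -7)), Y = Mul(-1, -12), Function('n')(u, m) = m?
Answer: 574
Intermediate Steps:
T = 7 (T = Add(4, Add(3, Mul(0, 4))) = Add(4, Add(3, 0)) = Add(4, 3) = 7)
Y = 12
Function('H')(p) = Mul(Add(-7, p), Add(2, p)) (Function('H')(p) = Mul(Add(p, 2), Add(p, -7)) = Mul(Add(2, p), Add(-7, p)) = Mul(Add(-7, p), Add(2, p)))
Mul(Add(Y, Function('H')(-7)), T) = Mul(Add(12, Add(-14, Pow(-7, 2), Mul(-5, -7))), 7) = Mul(Add(12, Add(-14, 49, 35)), 7) = Mul(Add(12, 70), 7) = Mul(82, 7) = 574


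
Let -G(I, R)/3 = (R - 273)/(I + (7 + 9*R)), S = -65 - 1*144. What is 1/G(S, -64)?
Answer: -778/1011 ≈ -0.76954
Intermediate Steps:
S = -209 (S = -65 - 144 = -209)
G(I, R) = -3*(-273 + R)/(7 + I + 9*R) (G(I, R) = -3*(R - 273)/(I + (7 + 9*R)) = -3*(-273 + R)/(7 + I + 9*R))
1/G(S, -64) = 1/(3*(273 - 1*(-64))/(7 - 209 + 9*(-64))) = 1/(3*(273 + 64)/(7 - 209 - 576)) = 1/(3*337/(-778)) = 1/(3*(-1/778)*337) = 1/(-1011/778) = -778/1011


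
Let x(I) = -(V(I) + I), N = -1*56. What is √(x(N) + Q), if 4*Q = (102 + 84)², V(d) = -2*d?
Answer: √8593 ≈ 92.698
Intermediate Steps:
Q = 8649 (Q = (102 + 84)²/4 = (¼)*186² = (¼)*34596 = 8649)
N = -56
x(I) = I (x(I) = -(-2*I + I) = -(-1)*I = I)
√(x(N) + Q) = √(-56 + 8649) = √8593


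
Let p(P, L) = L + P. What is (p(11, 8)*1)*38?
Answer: 722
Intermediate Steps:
(p(11, 8)*1)*38 = ((8 + 11)*1)*38 = (19*1)*38 = 19*38 = 722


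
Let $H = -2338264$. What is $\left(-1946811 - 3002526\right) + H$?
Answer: $-7287601$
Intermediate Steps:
$\left(-1946811 - 3002526\right) + H = \left(-1946811 - 3002526\right) - 2338264 = -4949337 - 2338264 = -7287601$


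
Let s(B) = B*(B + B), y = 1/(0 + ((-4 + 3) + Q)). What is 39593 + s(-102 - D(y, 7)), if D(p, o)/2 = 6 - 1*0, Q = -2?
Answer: 65585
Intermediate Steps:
y = -⅓ (y = 1/(0 + ((-4 + 3) - 2)) = 1/(0 + (-1 - 2)) = 1/(0 - 3) = 1/(-3) = -⅓ ≈ -0.33333)
D(p, o) = 12 (D(p, o) = 2*(6 - 1*0) = 2*(6 + 0) = 2*6 = 12)
s(B) = 2*B² (s(B) = B*(2*B) = 2*B²)
39593 + s(-102 - D(y, 7)) = 39593 + 2*(-102 - 1*12)² = 39593 + 2*(-102 - 12)² = 39593 + 2*(-114)² = 39593 + 2*12996 = 39593 + 25992 = 65585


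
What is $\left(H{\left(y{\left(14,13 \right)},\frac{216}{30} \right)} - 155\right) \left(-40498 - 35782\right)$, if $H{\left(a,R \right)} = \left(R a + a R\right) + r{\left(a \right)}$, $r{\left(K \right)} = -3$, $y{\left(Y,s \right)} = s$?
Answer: $-2227376$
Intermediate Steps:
$H{\left(a,R \right)} = -3 + 2 R a$ ($H{\left(a,R \right)} = \left(R a + a R\right) - 3 = \left(R a + R a\right) - 3 = 2 R a - 3 = -3 + 2 R a$)
$\left(H{\left(y{\left(14,13 \right)},\frac{216}{30} \right)} - 155\right) \left(-40498 - 35782\right) = \left(\left(-3 + 2 \cdot \frac{216}{30} \cdot 13\right) - 155\right) \left(-40498 - 35782\right) = \left(\left(-3 + 2 \cdot 216 \cdot \frac{1}{30} \cdot 13\right) - 155\right) \left(-76280\right) = \left(\left(-3 + 2 \cdot \frac{36}{5} \cdot 13\right) - 155\right) \left(-76280\right) = \left(\left(-3 + \frac{936}{5}\right) - 155\right) \left(-76280\right) = \left(\frac{921}{5} - 155\right) \left(-76280\right) = \frac{146}{5} \left(-76280\right) = -2227376$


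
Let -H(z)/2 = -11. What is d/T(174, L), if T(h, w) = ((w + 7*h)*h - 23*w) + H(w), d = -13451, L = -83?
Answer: -13451/199421 ≈ -0.067450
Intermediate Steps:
H(z) = 22 (H(z) = -2*(-11) = 22)
T(h, w) = 22 - 23*w + h*(w + 7*h) (T(h, w) = ((w + 7*h)*h - 23*w) + 22 = (h*(w + 7*h) - 23*w) + 22 = (-23*w + h*(w + 7*h)) + 22 = 22 - 23*w + h*(w + 7*h))
d/T(174, L) = -13451/(22 - 23*(-83) + 7*174² + 174*(-83)) = -13451/(22 + 1909 + 7*30276 - 14442) = -13451/(22 + 1909 + 211932 - 14442) = -13451/199421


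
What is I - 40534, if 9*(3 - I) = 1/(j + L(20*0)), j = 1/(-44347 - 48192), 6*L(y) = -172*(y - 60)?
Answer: -58060808003080/1432503711 ≈ -40531.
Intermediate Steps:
L(y) = 1720 - 86*y/3 (L(y) = (-172*(y - 60))/6 = (-172*(-60 + y))/6 = (10320 - 172*y)/6 = 1720 - 86*y/3)
j = -1/92539 (j = 1/(-92539) = -1/92539 ≈ -1.0806e-5)
I = 4297418594/1432503711 (I = 3 - 1/(9*(-1/92539 + (1720 - 1720*0/3))) = 3 - 1/(9*(-1/92539 + (1720 - 86/3*0))) = 3 - 1/(9*(-1/92539 + (1720 + 0))) = 3 - 1/(9*(-1/92539 + 1720)) = 3 - 1/(9*159167079/92539) = 3 - ⅑*92539/159167079 = 3 - 92539/1432503711 = 4297418594/1432503711 ≈ 2.9999)
I - 40534 = 4297418594/1432503711 - 40534 = -58060808003080/1432503711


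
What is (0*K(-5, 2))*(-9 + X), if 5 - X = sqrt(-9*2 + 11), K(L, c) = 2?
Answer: 0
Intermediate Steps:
X = 5 - I*sqrt(7) (X = 5 - sqrt(-9*2 + 11) = 5 - sqrt(-18 + 11) = 5 - sqrt(-7) = 5 - I*sqrt(7) ≈ 5.0 - 2.6458*I)
(0*K(-5, 2))*(-9 + X) = (0*2)*(-9 + (5 - I*sqrt(7))) = 0*(-4 - I*sqrt(7)) = 0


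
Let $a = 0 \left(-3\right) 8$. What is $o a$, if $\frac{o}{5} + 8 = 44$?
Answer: $0$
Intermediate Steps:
$o = 180$ ($o = -40 + 5 \cdot 44 = -40 + 220 = 180$)
$a = 0$ ($a = 0 \cdot 8 = 0$)
$o a = 180 \cdot 0 = 0$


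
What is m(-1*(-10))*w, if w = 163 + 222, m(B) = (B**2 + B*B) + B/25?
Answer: 77154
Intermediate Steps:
m(B) = 2*B**2 + B/25 (m(B) = (B**2 + B**2) + B*(1/25) = 2*B**2 + B/25)
w = 385
m(-1*(-10))*w = ((-1*(-10))*(1 + 50*(-1*(-10)))/25)*385 = ((1/25)*10*(1 + 50*10))*385 = ((1/25)*10*(1 + 500))*385 = ((1/25)*10*501)*385 = (1002/5)*385 = 77154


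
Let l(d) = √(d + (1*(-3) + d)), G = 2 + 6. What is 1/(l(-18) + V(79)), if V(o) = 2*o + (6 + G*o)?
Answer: 796/633655 - I*√39/633655 ≈ 0.0012562 - 9.8555e-6*I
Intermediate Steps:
G = 8
l(d) = √(-3 + 2*d) (l(d) = √(d + (-3 + d)) = √(-3 + 2*d))
V(o) = 6 + 10*o (V(o) = 2*o + (6 + 8*o) = 6 + 10*o)
1/(l(-18) + V(79)) = 1/(√(-3 + 2*(-18)) + (6 + 10*79)) = 1/(√(-3 - 36) + (6 + 790)) = 1/(√(-39) + 796) = 1/(I*√39 + 796) = 1/(796 + I*√39)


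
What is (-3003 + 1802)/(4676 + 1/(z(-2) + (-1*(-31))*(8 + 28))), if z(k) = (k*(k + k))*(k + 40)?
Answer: -1705420/6639921 ≈ -0.25684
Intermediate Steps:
z(k) = 2*k²*(40 + k) (z(k) = (k*(2*k))*(40 + k) = (2*k²)*(40 + k) = 2*k²*(40 + k))
(-3003 + 1802)/(4676 + 1/(z(-2) + (-1*(-31))*(8 + 28))) = (-3003 + 1802)/(4676 + 1/(2*(-2)²*(40 - 2) + (-1*(-31))*(8 + 28))) = -1201/(4676 + 1/(2*4*38 + 31*36)) = -1201/(4676 + 1/(304 + 1116)) = -1201/(4676 + 1/1420) = -1201/6639921/1420 = -1201*1420/6639921 = -1705420/6639921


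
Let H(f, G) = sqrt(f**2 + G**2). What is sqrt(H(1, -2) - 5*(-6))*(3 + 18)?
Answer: 21*sqrt(30 + sqrt(5)) ≈ 119.23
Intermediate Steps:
H(f, G) = sqrt(G**2 + f**2)
sqrt(H(1, -2) - 5*(-6))*(3 + 18) = sqrt(sqrt((-2)**2 + 1**2) - 5*(-6))*(3 + 18) = sqrt(sqrt(4 + 1) + 30)*21 = sqrt(sqrt(5) + 30)*21 = sqrt(30 + sqrt(5))*21 = 21*sqrt(30 + sqrt(5))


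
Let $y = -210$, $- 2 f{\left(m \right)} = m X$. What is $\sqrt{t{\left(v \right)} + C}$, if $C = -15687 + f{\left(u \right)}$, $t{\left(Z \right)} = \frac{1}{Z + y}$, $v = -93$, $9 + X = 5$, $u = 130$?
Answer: $\frac{i \sqrt{1416337746}}{303} \approx 124.21 i$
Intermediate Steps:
$X = -4$ ($X = -9 + 5 = -4$)
$f{\left(m \right)} = 2 m$ ($f{\left(m \right)} = - \frac{m \left(-4\right)}{2} = - \frac{\left(-4\right) m}{2} = 2 m$)
$t{\left(Z \right)} = \frac{1}{-210 + Z}$ ($t{\left(Z \right)} = \frac{1}{Z - 210} = \frac{1}{-210 + Z}$)
$C = -15427$ ($C = -15687 + 2 \cdot 130 = -15687 + 260 = -15427$)
$\sqrt{t{\left(v \right)} + C} = \sqrt{\frac{1}{-210 - 93} - 15427} = \sqrt{\frac{1}{-303} - 15427} = \sqrt{- \frac{1}{303} - 15427} = \sqrt{- \frac{4674382}{303}} = \frac{i \sqrt{1416337746}}{303}$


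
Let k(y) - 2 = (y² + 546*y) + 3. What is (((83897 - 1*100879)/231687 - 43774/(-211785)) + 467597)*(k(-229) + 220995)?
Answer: 54048362421261491287/778854465 ≈ 6.9395e+10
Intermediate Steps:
k(y) = 5 + y² + 546*y (k(y) = 2 + ((y² + 546*y) + 3) = 2 + (3 + y² + 546*y) = 5 + y² + 546*y)
(((83897 - 1*100879)/231687 - 43774/(-211785)) + 467597)*(k(-229) + 220995) = (((83897 - 1*100879)/231687 - 43774/(-211785)) + 467597)*((5 + (-229)² + 546*(-229)) + 220995) = (((83897 - 100879)*(1/231687) - 43774*(-1/211785)) + 467597)*((5 + 52441 - 125034) + 220995) = ((-16982*1/231687 + 43774/211785) + 467597)*(-72588 + 220995) = ((-16982/231687 + 43774/211785) + 467597)*148407 = (2181777956/16355943765 + 467597)*148407 = (7647992418460661/16355943765)*148407 = 54048362421261491287/778854465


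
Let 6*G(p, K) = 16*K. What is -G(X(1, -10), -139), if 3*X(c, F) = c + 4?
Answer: 1112/3 ≈ 370.67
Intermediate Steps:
X(c, F) = 4/3 + c/3 (X(c, F) = (c + 4)/3 = (4 + c)/3 = 4/3 + c/3)
G(p, K) = 8*K/3 (G(p, K) = (16*K)/6 = 8*K/3)
-G(X(1, -10), -139) = -8*(-139)/3 = -1*(-1112/3) = 1112/3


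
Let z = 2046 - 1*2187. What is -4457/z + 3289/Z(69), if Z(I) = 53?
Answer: 699970/7473 ≈ 93.667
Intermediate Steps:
z = -141 (z = 2046 - 2187 = -141)
-4457/z + 3289/Z(69) = -4457/(-141) + 3289/53 = -4457*(-1/141) + 3289*(1/53) = 4457/141 + 3289/53 = 699970/7473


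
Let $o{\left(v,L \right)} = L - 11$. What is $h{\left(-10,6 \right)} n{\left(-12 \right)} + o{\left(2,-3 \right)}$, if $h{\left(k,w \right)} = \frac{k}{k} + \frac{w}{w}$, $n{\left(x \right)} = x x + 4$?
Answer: $282$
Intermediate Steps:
$o{\left(v,L \right)} = -11 + L$
$n{\left(x \right)} = 4 + x^{2}$ ($n{\left(x \right)} = x^{2} + 4 = 4 + x^{2}$)
$h{\left(k,w \right)} = 2$ ($h{\left(k,w \right)} = 1 + 1 = 2$)
$h{\left(-10,6 \right)} n{\left(-12 \right)} + o{\left(2,-3 \right)} = 2 \left(4 + \left(-12\right)^{2}\right) - 14 = 2 \left(4 + 144\right) - 14 = 2 \cdot 148 - 14 = 296 - 14 = 282$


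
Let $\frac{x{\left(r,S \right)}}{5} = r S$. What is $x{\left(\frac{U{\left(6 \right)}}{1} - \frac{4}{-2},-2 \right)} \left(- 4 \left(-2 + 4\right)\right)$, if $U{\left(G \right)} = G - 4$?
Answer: $320$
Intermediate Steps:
$U{\left(G \right)} = -4 + G$ ($U{\left(G \right)} = G - 4 = -4 + G$)
$x{\left(r,S \right)} = 5 S r$ ($x{\left(r,S \right)} = 5 r S = 5 S r$)
$x{\left(\frac{U{\left(6 \right)}}{1} - \frac{4}{-2},-2 \right)} \left(- 4 \left(-2 + 4\right)\right) = 5 \left(-2\right) \left(\frac{-4 + 6}{1} - \frac{4}{-2}\right) \left(- 4 \left(-2 + 4\right)\right) = 5 \left(-2\right) \left(2 \cdot 1 - -2\right) \left(\left(-4\right) 2\right) = 5 \left(-2\right) \left(2 + 2\right) \left(-8\right) = 5 \left(-2\right) 4 \left(-8\right) = \left(-40\right) \left(-8\right) = 320$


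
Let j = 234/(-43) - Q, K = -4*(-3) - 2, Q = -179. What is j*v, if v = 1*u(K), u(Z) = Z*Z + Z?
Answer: 820930/43 ≈ 19091.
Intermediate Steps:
K = 10 (K = 12 - 2 = 10)
u(Z) = Z + Z**2 (u(Z) = Z**2 + Z = Z + Z**2)
j = 7463/43 (j = 234/(-43) - 1*(-179) = 234*(-1/43) + 179 = -234/43 + 179 = 7463/43 ≈ 173.56)
v = 110 (v = 1*(10*(1 + 10)) = 1*(10*11) = 1*110 = 110)
j*v = (7463/43)*110 = 820930/43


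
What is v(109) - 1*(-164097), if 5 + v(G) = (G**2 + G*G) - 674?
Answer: 187180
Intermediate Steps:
v(G) = -679 + 2*G**2 (v(G) = -5 + ((G**2 + G*G) - 674) = -5 + ((G**2 + G**2) - 674) = -5 + (2*G**2 - 674) = -5 + (-674 + 2*G**2) = -679 + 2*G**2)
v(109) - 1*(-164097) = (-679 + 2*109**2) - 1*(-164097) = (-679 + 2*11881) + 164097 = (-679 + 23762) + 164097 = 23083 + 164097 = 187180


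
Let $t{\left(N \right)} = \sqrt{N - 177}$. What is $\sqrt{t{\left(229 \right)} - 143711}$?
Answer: $\sqrt{-143711 + 2 \sqrt{13}} \approx 379.08 i$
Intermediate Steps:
$t{\left(N \right)} = \sqrt{-177 + N}$
$\sqrt{t{\left(229 \right)} - 143711} = \sqrt{\sqrt{-177 + 229} - 143711} = \sqrt{\sqrt{52} - 143711} = \sqrt{2 \sqrt{13} - 143711} = \sqrt{-143711 + 2 \sqrt{13}}$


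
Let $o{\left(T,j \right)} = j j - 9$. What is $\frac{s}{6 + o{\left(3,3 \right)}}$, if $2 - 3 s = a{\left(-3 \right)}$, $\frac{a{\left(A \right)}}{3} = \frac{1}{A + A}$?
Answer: $\frac{5}{36} \approx 0.13889$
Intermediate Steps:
$o{\left(T,j \right)} = -9 + j^{2}$ ($o{\left(T,j \right)} = j^{2} - 9 = -9 + j^{2}$)
$a{\left(A \right)} = \frac{3}{2 A}$ ($a{\left(A \right)} = \frac{3}{A + A} = \frac{3}{2 A}$)
$s = \frac{5}{6}$ ($s = \frac{2}{3} - \frac{\frac{3}{2} \frac{1}{-3}}{3} = \frac{2}{3} - \frac{\frac{3}{2} \left(- \frac{1}{3}\right)}{3} = \frac{2}{3} - - \frac{1}{6} = \frac{2}{3} + \frac{1}{6} = \frac{5}{6} \approx 0.83333$)
$\frac{s}{6 + o{\left(3,3 \right)}} = \frac{1}{6 - \left(9 - 3^{2}\right)} \frac{5}{6} = \frac{1}{6 + \left(-9 + 9\right)} \frac{5}{6} = \frac{1}{6 + 0} \cdot \frac{5}{6} = \frac{1}{6} \cdot \frac{5}{6} = \frac{5}{36}$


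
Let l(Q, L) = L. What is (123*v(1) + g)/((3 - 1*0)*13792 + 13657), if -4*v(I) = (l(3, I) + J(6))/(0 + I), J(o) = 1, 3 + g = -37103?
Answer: -74335/110066 ≈ -0.67537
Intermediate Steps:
g = -37106 (g = -3 - 37103 = -37106)
v(I) = -(1 + I)/(4*I) (v(I) = -(I + 1)/(4*(0 + I)) = -(1 + I)/(4*I))
(123*v(1) + g)/((3 - 1*0)*13792 + 13657) = (123*((1/4)*(-1 - 1*1)/1) - 37106)/((3 - 1*0)*13792 + 13657) = (123*((1/4)*1*(-1 - 1)) - 37106)/((3 + 0)*13792 + 13657) = (123*((1/4)*1*(-2)) - 37106)/(3*13792 + 13657) = (123*(-1/2) - 37106)/(41376 + 13657) = (-123/2 - 37106)/55033 = -74335/2*1/55033 = -74335/110066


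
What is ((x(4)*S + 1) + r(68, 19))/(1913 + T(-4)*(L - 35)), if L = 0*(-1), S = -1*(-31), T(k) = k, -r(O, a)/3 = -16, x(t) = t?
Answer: 173/2053 ≈ 0.084267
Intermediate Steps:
r(O, a) = 48 (r(O, a) = -3*(-16) = 48)
S = 31
L = 0
((x(4)*S + 1) + r(68, 19))/(1913 + T(-4)*(L - 35)) = ((4*31 + 1) + 48)/(1913 - 4*(0 - 35)) = ((124 + 1) + 48)/(1913 - 4*(-35)) = (125 + 48)/(1913 + 140) = 173/2053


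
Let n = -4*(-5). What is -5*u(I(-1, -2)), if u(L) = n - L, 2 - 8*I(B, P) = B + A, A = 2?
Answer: -795/8 ≈ -99.375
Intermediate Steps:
I(B, P) = -B/8 (I(B, P) = ¼ - (B + 2)/8 = ¼ - (2 + B)/8 = ¼ + (-¼ - B/8) = -B/8)
n = 20
u(L) = 20 - L
-5*u(I(-1, -2)) = -5*(20 - (-1)*(-1)/8) = -5*(20 - 1*⅛) = -5*(20 - ⅛) = -5*159/8 = -795/8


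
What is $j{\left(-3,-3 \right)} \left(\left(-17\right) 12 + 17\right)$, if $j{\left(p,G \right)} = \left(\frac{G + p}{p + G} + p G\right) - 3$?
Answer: $-1309$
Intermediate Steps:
$j{\left(p,G \right)} = -2 + G p$ ($j{\left(p,G \right)} = \left(\frac{G + p}{G + p} + G p\right) - 3 = \left(1 + G p\right) - 3 = -2 + G p$)
$j{\left(-3,-3 \right)} \left(\left(-17\right) 12 + 17\right) = \left(-2 - -9\right) \left(\left(-17\right) 12 + 17\right) = \left(-2 + 9\right) \left(-204 + 17\right) = 7 \left(-187\right) = -1309$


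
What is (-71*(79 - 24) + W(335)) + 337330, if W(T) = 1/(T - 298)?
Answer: 12336726/37 ≈ 3.3343e+5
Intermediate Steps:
W(T) = 1/(-298 + T)
(-71*(79 - 24) + W(335)) + 337330 = (-71*(79 - 24) + 1/(-298 + 335)) + 337330 = (-71*55 + 1/37) + 337330 = (-3905 + 1/37) + 337330 = -144484/37 + 337330 = 12336726/37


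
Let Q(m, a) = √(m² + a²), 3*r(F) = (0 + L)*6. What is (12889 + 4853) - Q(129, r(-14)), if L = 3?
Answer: 17742 - 3*√1853 ≈ 17613.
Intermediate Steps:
r(F) = 6 (r(F) = ((0 + 3)*6)/3 = (3*6)/3 = (⅓)*18 = 6)
Q(m, a) = √(a² + m²)
(12889 + 4853) - Q(129, r(-14)) = (12889 + 4853) - √(6² + 129²) = 17742 - √(36 + 16641) = 17742 - √16677 = 17742 - 3*√1853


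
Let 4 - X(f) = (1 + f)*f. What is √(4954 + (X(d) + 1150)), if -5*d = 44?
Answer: 18*√466/5 ≈ 77.713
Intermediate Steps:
d = -44/5 (d = -⅕*44 = -44/5 ≈ -8.8000)
X(f) = 4 - f*(1 + f) (X(f) = 4 - (1 + f)*f = 4 - f*(1 + f))
√(4954 + (X(d) + 1150)) = √(4954 + ((4 - 1*(-44/5) - (-44/5)²) + 1150)) = √(4954 + ((4 + 44/5 - 1*1936/25) + 1150)) = √(4954 + ((4 + 44/5 - 1936/25) + 1150)) = √(4954 + (-1616/25 + 1150)) = √(4954 + 27134/25) = √(150984/25) = 18*√466/5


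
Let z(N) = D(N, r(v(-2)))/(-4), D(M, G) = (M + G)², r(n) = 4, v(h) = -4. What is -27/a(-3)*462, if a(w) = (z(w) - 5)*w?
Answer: -792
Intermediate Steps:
D(M, G) = (G + M)²
z(N) = -(4 + N)²/4 (z(N) = (4 + N)²/(-4) = (4 + N)²*(-¼) = -(4 + N)²/4)
a(w) = w*(-5 - (4 + w)²/4) (a(w) = (-(4 + w)²/4 - 5)*w = (-5 - (4 + w)²/4)*w = w*(-5 - (4 + w)²/4))
-27/a(-3)*462 = -27*4/(3*(20 + (4 - 3)²))*462 = -27*4/(3*(20 + 1²))*462 = -27*4/(3*(20 + 1))*462 = -27/((-¼*(-3)*21))*462 = -27/63/4*462 = -27*4/63*462 = -12/7*462 = -792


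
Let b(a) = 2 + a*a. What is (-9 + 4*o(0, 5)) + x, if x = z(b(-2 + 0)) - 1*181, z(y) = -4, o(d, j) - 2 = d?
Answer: -186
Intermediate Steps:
o(d, j) = 2 + d
b(a) = 2 + a**2
x = -185 (x = -4 - 1*181 = -4 - 181 = -185)
(-9 + 4*o(0, 5)) + x = (-9 + 4*(2 + 0)) - 185 = (-9 + 4*2) - 185 = (-9 + 8) - 185 = -1 - 185 = -186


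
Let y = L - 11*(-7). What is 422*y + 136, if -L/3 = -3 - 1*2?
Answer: 38960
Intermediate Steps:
L = 15 (L = -3*(-3 - 1*2) = -3*(-3 - 2) = -3*(-5) = 15)
y = 92 (y = 15 - 11*(-7) = 15 + 77 = 92)
422*y + 136 = 422*92 + 136 = 38824 + 136 = 38960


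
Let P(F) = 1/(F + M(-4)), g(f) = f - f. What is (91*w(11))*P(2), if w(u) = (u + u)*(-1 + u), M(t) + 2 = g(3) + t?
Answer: -5005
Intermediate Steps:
g(f) = 0
M(t) = -2 + t (M(t) = -2 + (0 + t) = -2 + t)
P(F) = 1/(-6 + F) (P(F) = 1/(F + (-2 - 4)) = 1/(F - 6) = 1/(-6 + F))
w(u) = 2*u*(-1 + u) (w(u) = (2*u)*(-1 + u) = 2*u*(-1 + u))
(91*w(11))*P(2) = (91*(2*11*(-1 + 11)))/(-6 + 2) = (91*(2*11*10))/(-4) = (91*220)*(-¼) = 20020*(-¼) = -5005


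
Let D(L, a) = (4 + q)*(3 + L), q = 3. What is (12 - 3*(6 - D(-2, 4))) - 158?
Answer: -143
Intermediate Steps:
D(L, a) = 21 + 7*L (D(L, a) = (4 + 3)*(3 + L) = 7*(3 + L) = 21 + 7*L)
(12 - 3*(6 - D(-2, 4))) - 158 = (12 - 3*(6 - (21 + 7*(-2)))) - 158 = (12 - 3*(6 - (21 - 14))) - 158 = (12 - 3*(6 - 1*7)) - 158 = (12 - 3*(6 - 7)) - 158 = (12 - 3*(-1)) - 158 = (12 + 3) - 158 = 15 - 158 = -143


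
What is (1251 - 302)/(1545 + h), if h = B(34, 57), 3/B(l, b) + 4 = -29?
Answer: 10439/16994 ≈ 0.61428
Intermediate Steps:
B(l, b) = -1/11 (B(l, b) = 3/(-4 - 29) = 3/(-33) = 3*(-1/33) = -1/11)
h = -1/11 ≈ -0.090909
(1251 - 302)/(1545 + h) = (1251 - 302)/(1545 - 1/11) = 949/(16994/11) = 949*(11/16994) = 10439/16994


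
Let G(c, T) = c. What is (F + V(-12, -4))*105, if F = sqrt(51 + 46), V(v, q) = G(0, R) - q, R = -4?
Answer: 420 + 105*sqrt(97) ≈ 1454.1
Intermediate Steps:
V(v, q) = -q (V(v, q) = 0 - q = -q)
F = sqrt(97) ≈ 9.8489
(F + V(-12, -4))*105 = (sqrt(97) - 1*(-4))*105 = (sqrt(97) + 4)*105 = (4 + sqrt(97))*105 = 420 + 105*sqrt(97)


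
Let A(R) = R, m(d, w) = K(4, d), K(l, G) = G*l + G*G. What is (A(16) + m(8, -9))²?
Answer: 12544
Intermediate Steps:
K(l, G) = G² + G*l (K(l, G) = G*l + G² = G² + G*l)
m(d, w) = d*(4 + d) (m(d, w) = d*(d + 4) = d*(4 + d))
(A(16) + m(8, -9))² = (16 + 8*(4 + 8))² = (16 + 8*12)² = (16 + 96)² = 112² = 12544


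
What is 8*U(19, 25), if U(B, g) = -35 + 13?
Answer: -176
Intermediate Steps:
U(B, g) = -22
8*U(19, 25) = 8*(-22) = -176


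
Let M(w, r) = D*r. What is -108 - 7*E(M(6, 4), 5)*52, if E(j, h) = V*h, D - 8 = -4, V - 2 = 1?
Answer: -5568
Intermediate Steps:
V = 3 (V = 2 + 1 = 3)
D = 4 (D = 8 - 4 = 4)
M(w, r) = 4*r
E(j, h) = 3*h
-108 - 7*E(M(6, 4), 5)*52 = -108 - 21*5*52 = -108 - 7*15*52 = -108 - 105*52 = -108 - 5460 = -5568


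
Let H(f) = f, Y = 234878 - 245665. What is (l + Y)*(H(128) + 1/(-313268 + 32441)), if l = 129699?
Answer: 4274393509760/280827 ≈ 1.5221e+7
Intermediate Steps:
Y = -10787
(l + Y)*(H(128) + 1/(-313268 + 32441)) = (129699 - 10787)*(128 + 1/(-313268 + 32441)) = 118912*(128 + 1/(-280827)) = 118912*(128 - 1/280827) = 118912*(35945855/280827) = 4274393509760/280827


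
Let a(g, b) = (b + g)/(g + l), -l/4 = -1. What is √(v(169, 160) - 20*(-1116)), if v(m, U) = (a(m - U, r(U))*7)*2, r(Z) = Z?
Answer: √22502 ≈ 150.01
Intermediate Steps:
l = 4 (l = -4*(-1) = 4)
a(g, b) = (b + g)/(4 + g) (a(g, b) = (b + g)/(g + 4) = (b + g)/(4 + g))
v(m, U) = 14*m/(4 + m - U) (v(m, U) = (((U + (m - U))/(4 + (m - U)))*7)*2 = ((m/(4 + m - U))*7)*2 = (7*m/(4 + m - U))*2 = 14*m/(4 + m - U))
√(v(169, 160) - 20*(-1116)) = √(14*169/(4 + 169 - 1*160) - 20*(-1116)) = √(14*169/(4 + 169 - 160) + 22320) = √(14*169/13 + 22320) = √(14*169*(1/13) + 22320) = √(182 + 22320) = √22502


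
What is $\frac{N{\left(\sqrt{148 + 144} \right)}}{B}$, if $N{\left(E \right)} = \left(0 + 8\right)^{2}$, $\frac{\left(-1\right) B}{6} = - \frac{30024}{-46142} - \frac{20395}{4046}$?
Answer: $\frac{2987048512}{1229383479} \approx 2.4297$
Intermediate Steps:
$B = \frac{1229383479}{46672633}$ ($B = - 6 \left(- \frac{30024}{-46142} - \frac{20395}{4046}\right) = - 6 \left(\left(-30024\right) \left(- \frac{1}{46142}\right) - \frac{20395}{4046}\right) = - 6 \left(\frac{15012}{23071} - \frac{20395}{4046}\right) = \left(-6\right) \left(- \frac{409794493}{93345266}\right) = \frac{1229383479}{46672633} \approx 26.341$)
$N{\left(E \right)} = 64$ ($N{\left(E \right)} = 8^{2} = 64$)
$\frac{N{\left(\sqrt{148 + 144} \right)}}{B} = \frac{64}{\frac{1229383479}{46672633}} = 64 \cdot \frac{46672633}{1229383479} = \frac{2987048512}{1229383479}$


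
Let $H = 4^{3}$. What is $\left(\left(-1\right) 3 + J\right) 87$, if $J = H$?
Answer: $5307$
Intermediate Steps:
$H = 64$
$J = 64$
$\left(\left(-1\right) 3 + J\right) 87 = \left(\left(-1\right) 3 + 64\right) 87 = \left(-3 + 64\right) 87 = 61 \cdot 87 = 5307$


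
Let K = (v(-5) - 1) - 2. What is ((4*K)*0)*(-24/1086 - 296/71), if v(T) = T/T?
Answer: 0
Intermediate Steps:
v(T) = 1
K = -2 (K = (1 - 1) - 2 = 0 - 2 = -2)
((4*K)*0)*(-24/1086 - 296/71) = ((4*(-2))*0)*(-24/1086 - 296/71) = (-8*0)*(-24*1/1086 - 296*1/71) = 0*(-4/181 - 296/71) = 0*(-53860/12851) = 0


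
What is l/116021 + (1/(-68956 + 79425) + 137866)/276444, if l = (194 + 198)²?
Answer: 68019235670551/37308386145884 ≈ 1.8232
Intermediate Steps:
l = 153664 (l = 392² = 153664)
l/116021 + (1/(-68956 + 79425) + 137866)/276444 = 153664/116021 + (1/(-68956 + 79425) + 137866)/276444 = 153664*(1/116021) + (1/10469 + 137866)*(1/276444) = 153664/116021 + (1/10469 + 137866)*(1/276444) = 153664/116021 + (1443319155/10469)*(1/276444) = 153664/116021 + 160368795/321565804 = 68019235670551/37308386145884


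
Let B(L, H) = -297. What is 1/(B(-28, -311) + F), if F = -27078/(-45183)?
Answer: -15061/4464091 ≈ -0.0033738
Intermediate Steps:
F = 9026/15061 (F = -27078*(-1/45183) = 9026/15061 ≈ 0.59930)
1/(B(-28, -311) + F) = 1/(-297 + 9026/15061) = 1/(-4464091/15061) = -15061/4464091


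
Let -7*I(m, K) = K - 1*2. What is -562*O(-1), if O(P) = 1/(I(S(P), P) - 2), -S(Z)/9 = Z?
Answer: 3934/11 ≈ 357.64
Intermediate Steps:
S(Z) = -9*Z
I(m, K) = 2/7 - K/7 (I(m, K) = -(K - 1*2)/7 = -(K - 2)/7 = -(-2 + K)/7 = 2/7 - K/7)
O(P) = 1/(-12/7 - P/7) (O(P) = 1/((2/7 - P/7) - 2) = 1/(-12/7 - P/7))
-562*O(-1) = -(-3934)/(12 - 1) = -(-3934)/11 = -562*(-7/11) = 3934/11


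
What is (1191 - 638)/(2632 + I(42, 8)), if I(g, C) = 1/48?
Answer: 26544/126337 ≈ 0.21010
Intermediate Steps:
I(g, C) = 1/48
(1191 - 638)/(2632 + I(42, 8)) = (1191 - 638)/(2632 + 1/48) = 553/(126337/48) = 553*(48/126337) = 26544/126337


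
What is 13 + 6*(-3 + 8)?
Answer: 43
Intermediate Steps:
13 + 6*(-3 + 8) = 13 + 6*5 = 13 + 30 = 43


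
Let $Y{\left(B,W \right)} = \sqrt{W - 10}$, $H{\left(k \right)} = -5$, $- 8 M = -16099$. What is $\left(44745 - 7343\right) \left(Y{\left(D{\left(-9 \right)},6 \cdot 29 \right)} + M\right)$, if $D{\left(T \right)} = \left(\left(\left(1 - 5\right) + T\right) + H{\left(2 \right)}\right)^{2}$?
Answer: $\frac{301067399}{4} + 74804 \sqrt{41} \approx 7.5746 \cdot 10^{7}$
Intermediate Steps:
$M = \frac{16099}{8}$ ($M = \left(- \frac{1}{8}\right) \left(-16099\right) = \frac{16099}{8} \approx 2012.4$)
$D{\left(T \right)} = \left(-9 + T\right)^{2}$ ($D{\left(T \right)} = \left(\left(\left(1 - 5\right) + T\right) - 5\right)^{2} = \left(\left(-4 + T\right) - 5\right)^{2} = \left(-9 + T\right)^{2}$)
$Y{\left(B,W \right)} = \sqrt{-10 + W}$
$\left(44745 - 7343\right) \left(Y{\left(D{\left(-9 \right)},6 \cdot 29 \right)} + M\right) = \left(44745 - 7343\right) \left(\sqrt{-10 + 6 \cdot 29} + \frac{16099}{8}\right) = 37402 \left(\sqrt{-10 + 174} + \frac{16099}{8}\right) = 37402 \left(\sqrt{164} + \frac{16099}{8}\right) = 37402 \left(2 \sqrt{41} + \frac{16099}{8}\right) = 37402 \left(\frac{16099}{8} + 2 \sqrt{41}\right) = \frac{301067399}{4} + 74804 \sqrt{41}$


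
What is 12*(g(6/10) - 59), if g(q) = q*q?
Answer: -17592/25 ≈ -703.68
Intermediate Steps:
g(q) = q**2
12*(g(6/10) - 59) = 12*((6/10)**2 - 59) = 12*((6*(1/10))**2 - 59) = 12*((3/5)**2 - 59) = 12*(9/25 - 59) = 12*(-1466/25) = -17592/25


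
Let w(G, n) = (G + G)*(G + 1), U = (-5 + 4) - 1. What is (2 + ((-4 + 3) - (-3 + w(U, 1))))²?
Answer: 0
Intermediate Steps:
U = -2 (U = -1 - 1 = -2)
w(G, n) = 2*G*(1 + G) (w(G, n) = (2*G)*(1 + G) = 2*G*(1 + G))
(2 + ((-4 + 3) - (-3 + w(U, 1))))² = (2 + ((-4 + 3) - (-3 + 2*(-2)*(1 - 2))))² = (2 + (-1 - (-3 + 2*(-2)*(-1))))² = (2 + (-1 - (-3 + 4)))² = (2 + (-1 - 1*1))² = (2 + (-1 - 1))² = (2 - 2)² = 0² = 0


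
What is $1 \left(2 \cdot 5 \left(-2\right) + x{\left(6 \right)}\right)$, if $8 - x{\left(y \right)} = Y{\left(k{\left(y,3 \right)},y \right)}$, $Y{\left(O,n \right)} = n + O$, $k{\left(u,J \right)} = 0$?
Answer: $-18$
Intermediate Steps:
$Y{\left(O,n \right)} = O + n$
$x{\left(y \right)} = 8 - y$ ($x{\left(y \right)} = 8 - \left(0 + y\right) = 8 - y$)
$1 \left(2 \cdot 5 \left(-2\right) + x{\left(6 \right)}\right) = 1 \left(2 \cdot 5 \left(-2\right) + \left(8 - 6\right)\right) = 1 \left(10 \left(-2\right) + \left(8 - 6\right)\right) = 1 \left(-20 + 2\right) = 1 \left(-18\right) = -18$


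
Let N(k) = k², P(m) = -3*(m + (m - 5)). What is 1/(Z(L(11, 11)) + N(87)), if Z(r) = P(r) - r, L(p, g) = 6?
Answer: 1/7542 ≈ 0.00013259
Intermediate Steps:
P(m) = 15 - 6*m (P(m) = -3*(m + (-5 + m)) = -3*(-5 + 2*m) = 15 - 6*m)
Z(r) = 15 - 7*r (Z(r) = (15 - 6*r) - r = 15 - 7*r)
1/(Z(L(11, 11)) + N(87)) = 1/((15 - 7*6) + 87²) = 1/((15 - 42) + 7569) = 1/(-27 + 7569) = 1/7542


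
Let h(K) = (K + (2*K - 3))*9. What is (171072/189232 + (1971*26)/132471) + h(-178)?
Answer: -841111717143/174081613 ≈ -4831.7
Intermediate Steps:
h(K) = -27 + 27*K (h(K) = (K + (-3 + 2*K))*9 = (-3 + 3*K)*9 = -27 + 27*K)
(171072/189232 + (1971*26)/132471) + h(-178) = (171072/189232 + (1971*26)/132471) + (-27 + 27*(-178)) = (171072*(1/189232) + 51246*(1/132471)) + (-27 - 4806) = (10692/11827 + 5694/14719) - 4833 = 224718486/174081613 - 4833 = -841111717143/174081613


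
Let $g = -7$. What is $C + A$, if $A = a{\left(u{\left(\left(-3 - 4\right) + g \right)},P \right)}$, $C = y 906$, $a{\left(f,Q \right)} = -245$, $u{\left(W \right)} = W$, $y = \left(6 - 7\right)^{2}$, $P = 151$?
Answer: $661$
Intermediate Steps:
$y = 1$ ($y = \left(-1\right)^{2} = 1$)
$C = 906$ ($C = 1 \cdot 906 = 906$)
$A = -245$
$C + A = 906 - 245 = 661$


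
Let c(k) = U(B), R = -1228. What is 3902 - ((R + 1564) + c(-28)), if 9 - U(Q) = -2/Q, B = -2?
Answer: 3558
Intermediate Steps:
U(Q) = 9 + 2/Q (U(Q) = 9 - (-2)/Q = 9 + 2/Q)
c(k) = 8 (c(k) = 9 + 2/(-2) = 9 + 2*(-½) = 9 - 1 = 8)
3902 - ((R + 1564) + c(-28)) = 3902 - ((-1228 + 1564) + 8) = 3902 - (336 + 8) = 3902 - 1*344 = 3902 - 344 = 3558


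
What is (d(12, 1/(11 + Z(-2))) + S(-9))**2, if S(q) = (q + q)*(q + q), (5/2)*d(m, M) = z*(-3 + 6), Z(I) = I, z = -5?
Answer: 101124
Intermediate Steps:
d(m, M) = -6 (d(m, M) = 2*(-5*(-3 + 6))/5 = 2*(-5*3)/5 = (2/5)*(-15) = -6)
S(q) = 4*q**2 (S(q) = (2*q)*(2*q) = 4*q**2)
(d(12, 1/(11 + Z(-2))) + S(-9))**2 = (-6 + 4*(-9)**2)**2 = (-6 + 4*81)**2 = (-6 + 324)**2 = 318**2 = 101124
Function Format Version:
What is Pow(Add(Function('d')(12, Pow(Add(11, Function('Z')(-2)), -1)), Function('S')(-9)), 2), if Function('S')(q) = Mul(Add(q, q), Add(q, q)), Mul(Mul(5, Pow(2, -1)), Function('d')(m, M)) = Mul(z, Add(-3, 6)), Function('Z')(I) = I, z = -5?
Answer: 101124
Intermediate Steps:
Function('d')(m, M) = -6 (Function('d')(m, M) = Mul(Rational(2, 5), Mul(-5, Add(-3, 6))) = Mul(Rational(2, 5), Mul(-5, 3)) = Mul(Rational(2, 5), -15) = -6)
Function('S')(q) = Mul(4, Pow(q, 2)) (Function('S')(q) = Mul(Mul(2, q), Mul(2, q)) = Mul(4, Pow(q, 2)))
Pow(Add(Function('d')(12, Pow(Add(11, Function('Z')(-2)), -1)), Function('S')(-9)), 2) = Pow(Add(-6, Mul(4, Pow(-9, 2))), 2) = Pow(Add(-6, Mul(4, 81)), 2) = Pow(Add(-6, 324), 2) = Pow(318, 2) = 101124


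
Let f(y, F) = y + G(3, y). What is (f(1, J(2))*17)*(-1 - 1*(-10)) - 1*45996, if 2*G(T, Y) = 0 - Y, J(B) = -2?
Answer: -91839/2 ≈ -45920.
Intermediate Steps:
G(T, Y) = -Y/2 (G(T, Y) = (0 - Y)/2 = (-Y)/2 = -Y/2)
f(y, F) = y/2 (f(y, F) = y - y/2 = y/2)
(f(1, J(2))*17)*(-1 - 1*(-10)) - 1*45996 = (((½)*1)*17)*(-1 - 1*(-10)) - 1*45996 = ((½)*17)*(-1 + 10) - 45996 = (17/2)*9 - 45996 = 153/2 - 45996 = -91839/2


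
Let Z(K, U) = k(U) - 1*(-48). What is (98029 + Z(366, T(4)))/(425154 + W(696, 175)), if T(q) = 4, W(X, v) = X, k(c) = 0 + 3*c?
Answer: 98089/425850 ≈ 0.23034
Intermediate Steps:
k(c) = 3*c
Z(K, U) = 48 + 3*U (Z(K, U) = 3*U - 1*(-48) = 3*U + 48 = 48 + 3*U)
(98029 + Z(366, T(4)))/(425154 + W(696, 175)) = (98029 + (48 + 3*4))/(425154 + 696) = (98029 + (48 + 12))/425850 = (98029 + 60)*(1/425850) = 98089*(1/425850) = 98089/425850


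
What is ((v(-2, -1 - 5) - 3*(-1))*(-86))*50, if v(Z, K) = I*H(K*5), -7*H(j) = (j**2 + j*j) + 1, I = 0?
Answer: -12900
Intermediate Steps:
H(j) = -1/7 - 2*j**2/7 (H(j) = -((j**2 + j*j) + 1)/7 = -((j**2 + j**2) + 1)/7 = -(2*j**2 + 1)/7 = -(1 + 2*j**2)/7 = -1/7 - 2*j**2/7)
v(Z, K) = 0 (v(Z, K) = 0*(-1/7 - 2*25*K**2/7) = 0*(-1/7 - 50*K**2/7) = 0)
((v(-2, -1 - 5) - 3*(-1))*(-86))*50 = ((0 - 3*(-1))*(-86))*50 = ((0 + 3)*(-86))*50 = (3*(-86))*50 = -258*50 = -12900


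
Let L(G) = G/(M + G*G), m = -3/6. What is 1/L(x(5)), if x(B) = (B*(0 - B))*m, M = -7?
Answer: 597/50 ≈ 11.940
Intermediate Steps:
m = -½ (m = -3*⅙ = -½ ≈ -0.50000)
x(B) = B²/2 (x(B) = (B*(0 - B))*(-½) = (B*(-B))*(-½) = -B²*(-½) = B²/2)
L(G) = G/(-7 + G²) (L(G) = G/(-7 + G*G) = G/(-7 + G²))
1/L(x(5)) = 1/(((½)*5²)/(-7 + ((½)*5²)²)) = 1/(((½)*25)/(-7 + ((½)*25)²)) = 1/(25/(2*(-7 + (25/2)²))) = 1/(25/(2*(-7 + 625/4))) = 1/(25/(2*(597/4))) = 1/((25/2)*(4/597)) = 1/(50/597) = 597/50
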